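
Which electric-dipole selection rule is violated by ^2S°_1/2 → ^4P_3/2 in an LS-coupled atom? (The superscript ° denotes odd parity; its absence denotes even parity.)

Initial level: S=1/2, L=0, J=1/2, parity odd. Final level: S=3/2, L=1, J=3/2, parity even.
ΔL = 0, ±1 (not L=0↔0): L: 0 → 1, ΔL = +1 — satisfied.
Parity must change: odd → even — satisfied.
ΔJ = 0, ±1 (not J=0↔0): J: 1/2 → 3/2, ΔJ = +1 — satisfied.
ΔS = 0: S: 1/2 → 3/2 — violated.

the ΔS = 0 rule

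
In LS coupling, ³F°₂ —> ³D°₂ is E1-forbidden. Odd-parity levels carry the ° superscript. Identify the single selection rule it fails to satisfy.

parity

Reading off the term symbols: S 1→1, L 3→2, J 2→2, parity odd→odd.
Parity must change: odd → odd — ✗.
ΔJ = 0, ±1 (not J=0↔0): J: 2 → 2, ΔJ = +0 — ✓.
ΔS = 0: S: 1 → 1 — ✓.
ΔL = 0, ±1 (not L=0↔0): L: 3 → 2, ΔL = -1 — ✓.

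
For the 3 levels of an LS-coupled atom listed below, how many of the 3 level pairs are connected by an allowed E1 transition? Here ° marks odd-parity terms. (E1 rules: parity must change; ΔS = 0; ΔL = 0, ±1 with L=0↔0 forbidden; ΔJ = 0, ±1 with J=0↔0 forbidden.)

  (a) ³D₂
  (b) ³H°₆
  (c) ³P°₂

1

(a)–(b): forbidden (ΔL, ΔJ).
(a)–(c): allowed.
(b)–(c): forbidden (parity, ΔL, ΔJ).
Allowed pairs: 1 of 3.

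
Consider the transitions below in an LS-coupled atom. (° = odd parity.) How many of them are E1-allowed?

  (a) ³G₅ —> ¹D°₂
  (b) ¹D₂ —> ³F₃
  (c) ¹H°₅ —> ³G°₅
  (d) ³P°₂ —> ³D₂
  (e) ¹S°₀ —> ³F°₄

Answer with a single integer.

1

(a) forbidden (ΔS, ΔL, ΔJ fail)
(b) forbidden (parity, ΔS fail)
(c) forbidden (parity, ΔS fail)
(d) allowed
(e) forbidden (parity, ΔS, ΔL, ΔJ fail)
Total allowed: 1 of 5.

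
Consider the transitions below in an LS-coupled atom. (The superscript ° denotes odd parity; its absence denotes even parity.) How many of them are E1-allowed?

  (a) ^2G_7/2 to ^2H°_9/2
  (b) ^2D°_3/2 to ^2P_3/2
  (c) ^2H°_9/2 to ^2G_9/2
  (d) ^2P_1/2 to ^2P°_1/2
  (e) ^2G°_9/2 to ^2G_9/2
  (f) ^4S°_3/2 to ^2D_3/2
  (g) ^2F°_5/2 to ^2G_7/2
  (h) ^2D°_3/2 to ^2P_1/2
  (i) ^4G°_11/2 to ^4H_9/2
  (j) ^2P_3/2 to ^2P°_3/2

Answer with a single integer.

(a) allowed
(b) allowed
(c) allowed
(d) allowed
(e) allowed
(f) forbidden (ΔS, ΔL fail)
(g) allowed
(h) allowed
(i) allowed
(j) allowed
Total allowed: 9 of 10.

9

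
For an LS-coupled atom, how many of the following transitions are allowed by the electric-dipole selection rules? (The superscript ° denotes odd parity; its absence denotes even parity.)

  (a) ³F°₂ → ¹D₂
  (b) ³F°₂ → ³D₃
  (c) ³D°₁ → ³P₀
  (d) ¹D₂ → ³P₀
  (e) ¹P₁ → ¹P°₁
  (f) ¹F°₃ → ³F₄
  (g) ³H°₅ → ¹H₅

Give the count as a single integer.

(a) forbidden (ΔS fails)
(b) allowed
(c) allowed
(d) forbidden (parity, ΔS, ΔJ fail)
(e) allowed
(f) forbidden (ΔS fails)
(g) forbidden (ΔS fails)
Total allowed: 3 of 7.

3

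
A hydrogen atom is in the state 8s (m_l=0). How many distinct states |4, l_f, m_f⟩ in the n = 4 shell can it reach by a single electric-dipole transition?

3

E1 requires Δl = ±1, so l_f ∈ {-1, 1}; with 0 ≤ l_f ≤ n_f−1 = 3, the allowed l_f values are {1}.
For l_f = 1: m_f ∈ {m_i−1, m_i, m_i+1} ∩ [−1, 1] = {-1, 0, 1} → 3 states.
Total: 3.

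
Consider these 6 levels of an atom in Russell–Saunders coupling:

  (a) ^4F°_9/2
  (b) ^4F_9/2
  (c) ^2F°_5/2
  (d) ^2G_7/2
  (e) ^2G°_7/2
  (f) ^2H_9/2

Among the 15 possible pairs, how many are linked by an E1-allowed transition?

4

(a)–(b): allowed.
(a)–(c): forbidden (parity, ΔS, ΔJ).
(a)–(d): forbidden (ΔS).
(a)–(e): forbidden (parity, ΔS).
(a)–(f): forbidden (ΔS, ΔL).
(b)–(c): forbidden (ΔS, ΔJ).
(b)–(d): forbidden (parity, ΔS).
(b)–(e): forbidden (ΔS).
(b)–(f): forbidden (parity, ΔS, ΔL).
(c)–(d): allowed.
(c)–(e): forbidden (parity).
(c)–(f): forbidden (ΔL, ΔJ).
(d)–(e): allowed.
(d)–(f): forbidden (parity).
(e)–(f): allowed.
Allowed pairs: 4 of 15.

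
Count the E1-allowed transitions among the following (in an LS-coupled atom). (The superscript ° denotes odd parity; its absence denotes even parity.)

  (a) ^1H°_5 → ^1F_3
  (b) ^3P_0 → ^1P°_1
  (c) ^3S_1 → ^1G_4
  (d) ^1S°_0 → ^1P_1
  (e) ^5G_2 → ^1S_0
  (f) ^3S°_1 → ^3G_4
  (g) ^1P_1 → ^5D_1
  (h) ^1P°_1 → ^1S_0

(a) forbidden (ΔL, ΔJ fail)
(b) forbidden (ΔS fails)
(c) forbidden (parity, ΔS, ΔL, ΔJ fail)
(d) allowed
(e) forbidden (parity, ΔS, ΔL, ΔJ fail)
(f) forbidden (ΔL, ΔJ fail)
(g) forbidden (parity, ΔS fail)
(h) allowed
Total allowed: 2 of 8.

2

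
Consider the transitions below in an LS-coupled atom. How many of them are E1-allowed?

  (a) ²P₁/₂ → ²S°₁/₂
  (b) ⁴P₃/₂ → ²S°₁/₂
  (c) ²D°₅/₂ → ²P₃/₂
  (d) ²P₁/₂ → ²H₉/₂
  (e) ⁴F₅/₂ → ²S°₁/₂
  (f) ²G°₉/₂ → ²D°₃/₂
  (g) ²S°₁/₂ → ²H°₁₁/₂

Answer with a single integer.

(a) allowed
(b) forbidden (ΔS fails)
(c) allowed
(d) forbidden (parity, ΔL, ΔJ fail)
(e) forbidden (ΔS, ΔL, ΔJ fail)
(f) forbidden (parity, ΔL, ΔJ fail)
(g) forbidden (parity, ΔL, ΔJ fail)
Total allowed: 2 of 7.

2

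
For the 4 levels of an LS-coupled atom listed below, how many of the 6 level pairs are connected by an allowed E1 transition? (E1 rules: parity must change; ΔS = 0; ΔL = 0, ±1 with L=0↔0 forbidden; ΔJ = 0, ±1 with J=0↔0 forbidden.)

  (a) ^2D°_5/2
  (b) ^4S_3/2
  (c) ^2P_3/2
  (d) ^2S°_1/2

2

(a)–(b): forbidden (ΔS, ΔL).
(a)–(c): allowed.
(a)–(d): forbidden (parity, ΔL, ΔJ).
(b)–(c): forbidden (parity, ΔS).
(b)–(d): forbidden (ΔS, ΔL).
(c)–(d): allowed.
Allowed pairs: 2 of 6.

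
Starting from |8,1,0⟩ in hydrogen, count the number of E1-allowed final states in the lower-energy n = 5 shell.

4

E1 requires Δl = ±1, so l_f ∈ {0, 2}; with 0 ≤ l_f ≤ n_f−1 = 4, the allowed l_f values are {0, 2}.
For l_f = 0: m_f ∈ {m_i−1, m_i, m_i+1} ∩ [−0, 0] = {0} → 1 state.
For l_f = 2: m_f ∈ {m_i−1, m_i, m_i+1} ∩ [−2, 2] = {-1, 0, 1} → 3 states.
Total: 4.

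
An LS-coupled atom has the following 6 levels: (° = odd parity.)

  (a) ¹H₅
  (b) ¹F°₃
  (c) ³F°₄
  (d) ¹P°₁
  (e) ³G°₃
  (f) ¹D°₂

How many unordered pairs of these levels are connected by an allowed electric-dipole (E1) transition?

0

(a)–(b): forbidden (ΔL, ΔJ).
(a)–(c): forbidden (ΔS, ΔL).
(a)–(d): forbidden (ΔL, ΔJ).
(a)–(e): forbidden (ΔS, ΔJ).
(a)–(f): forbidden (ΔL, ΔJ).
(b)–(c): forbidden (parity, ΔS).
(b)–(d): forbidden (parity, ΔL, ΔJ).
(b)–(e): forbidden (parity, ΔS).
(b)–(f): forbidden (parity).
(c)–(d): forbidden (parity, ΔS, ΔL, ΔJ).
(c)–(e): forbidden (parity).
(c)–(f): forbidden (parity, ΔS, ΔJ).
(d)–(e): forbidden (parity, ΔS, ΔL, ΔJ).
(d)–(f): forbidden (parity).
(e)–(f): forbidden (parity, ΔS, ΔL).
Allowed pairs: 0 of 15.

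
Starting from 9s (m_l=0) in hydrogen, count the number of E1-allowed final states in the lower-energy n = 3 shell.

E1 requires Δl = ±1, so l_f ∈ {-1, 1}; with 0 ≤ l_f ≤ n_f−1 = 2, the allowed l_f values are {1}.
For l_f = 1: m_f ∈ {m_i−1, m_i, m_i+1} ∩ [−1, 1] = {-1, 0, 1} → 3 states.
Total: 3.

3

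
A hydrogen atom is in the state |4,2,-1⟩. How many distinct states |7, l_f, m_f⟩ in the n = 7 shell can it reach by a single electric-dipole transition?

E1 requires Δl = ±1, so l_f ∈ {1, 3}; with 0 ≤ l_f ≤ n_f−1 = 6, the allowed l_f values are {1, 3}.
For l_f = 1: m_f ∈ {m_i−1, m_i, m_i+1} ∩ [−1, 1] = {-1, 0} → 2 states.
For l_f = 3: m_f ∈ {m_i−1, m_i, m_i+1} ∩ [−3, 3] = {-2, -1, 0} → 3 states.
Total: 5.

5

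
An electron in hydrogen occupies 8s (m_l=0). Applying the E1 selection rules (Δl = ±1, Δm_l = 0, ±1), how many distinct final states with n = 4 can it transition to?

E1 requires Δl = ±1, so l_f ∈ {-1, 1}; with 0 ≤ l_f ≤ n_f−1 = 3, the allowed l_f values are {1}.
For l_f = 1: m_f ∈ {m_i−1, m_i, m_i+1} ∩ [−1, 1] = {-1, 0, 1} → 3 states.
Total: 3.

3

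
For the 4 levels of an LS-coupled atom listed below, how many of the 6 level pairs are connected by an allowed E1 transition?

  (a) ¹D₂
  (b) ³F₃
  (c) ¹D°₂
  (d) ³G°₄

2

(a)–(b): forbidden (parity, ΔS).
(a)–(c): allowed.
(a)–(d): forbidden (ΔS, ΔL, ΔJ).
(b)–(c): forbidden (ΔS).
(b)–(d): allowed.
(c)–(d): forbidden (parity, ΔS, ΔL, ΔJ).
Allowed pairs: 2 of 6.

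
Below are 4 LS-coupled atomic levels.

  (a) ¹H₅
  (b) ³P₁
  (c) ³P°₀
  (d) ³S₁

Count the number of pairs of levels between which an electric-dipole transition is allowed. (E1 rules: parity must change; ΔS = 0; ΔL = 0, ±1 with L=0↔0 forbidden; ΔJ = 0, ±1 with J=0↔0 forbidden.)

(a)–(b): forbidden (parity, ΔS, ΔL, ΔJ).
(a)–(c): forbidden (ΔS, ΔL, ΔJ).
(a)–(d): forbidden (parity, ΔS, ΔL, ΔJ).
(b)–(c): allowed.
(b)–(d): forbidden (parity).
(c)–(d): allowed.
Allowed pairs: 2 of 6.

2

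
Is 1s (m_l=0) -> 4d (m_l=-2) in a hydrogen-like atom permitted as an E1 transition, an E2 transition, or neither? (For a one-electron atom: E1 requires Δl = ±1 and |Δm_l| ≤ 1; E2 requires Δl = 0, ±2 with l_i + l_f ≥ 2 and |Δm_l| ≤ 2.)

E2

Δl = 2 − 0 = +2; l_i + l_f = 2.
Δm_l = -2.
E1 (Δl = ±1, |Δm_l| ≤ 1): not satisfied.
E2 (Δl = 0,±2, l_i+l_f ≥ 2, |Δm_l| ≤ 2): satisfied.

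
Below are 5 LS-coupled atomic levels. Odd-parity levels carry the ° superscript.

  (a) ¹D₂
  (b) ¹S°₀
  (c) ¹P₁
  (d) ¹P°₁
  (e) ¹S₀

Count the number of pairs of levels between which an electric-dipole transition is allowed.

4

(a)–(b): forbidden (ΔL, ΔJ).
(a)–(c): forbidden (parity).
(a)–(d): allowed.
(a)–(e): forbidden (parity, ΔL, ΔJ).
(b)–(c): allowed.
(b)–(d): forbidden (parity).
(b)–(e): forbidden (ΔL, ΔJ).
(c)–(d): allowed.
(c)–(e): forbidden (parity).
(d)–(e): allowed.
Allowed pairs: 4 of 10.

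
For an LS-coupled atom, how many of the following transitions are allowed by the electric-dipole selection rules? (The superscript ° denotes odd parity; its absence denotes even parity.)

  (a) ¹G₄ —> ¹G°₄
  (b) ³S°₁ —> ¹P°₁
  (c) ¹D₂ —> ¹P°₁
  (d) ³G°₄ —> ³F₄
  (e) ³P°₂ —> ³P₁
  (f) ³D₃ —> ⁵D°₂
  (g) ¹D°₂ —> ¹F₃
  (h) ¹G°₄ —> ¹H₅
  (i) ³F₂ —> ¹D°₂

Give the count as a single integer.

(a) allowed
(b) forbidden (parity, ΔS fail)
(c) allowed
(d) allowed
(e) allowed
(f) forbidden (ΔS fails)
(g) allowed
(h) allowed
(i) forbidden (ΔS fails)
Total allowed: 6 of 9.

6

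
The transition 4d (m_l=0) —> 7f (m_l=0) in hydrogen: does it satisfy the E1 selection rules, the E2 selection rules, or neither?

Δl = 3 − 2 = +1; l_i + l_f = 5.
Δm_l = +0.
E1 (Δl = ±1, |Δm_l| ≤ 1): satisfied.
E2 (Δl = 0,±2, l_i+l_f ≥ 2, |Δm_l| ≤ 2): not satisfied.

E1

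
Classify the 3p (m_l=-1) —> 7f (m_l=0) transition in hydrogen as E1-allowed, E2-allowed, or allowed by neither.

E2

Δl = 3 − 1 = +2; l_i + l_f = 4.
Δm_l = +1.
E1 (Δl = ±1, |Δm_l| ≤ 1): not satisfied.
E2 (Δl = 0,±2, l_i+l_f ≥ 2, |Δm_l| ≤ 2): satisfied.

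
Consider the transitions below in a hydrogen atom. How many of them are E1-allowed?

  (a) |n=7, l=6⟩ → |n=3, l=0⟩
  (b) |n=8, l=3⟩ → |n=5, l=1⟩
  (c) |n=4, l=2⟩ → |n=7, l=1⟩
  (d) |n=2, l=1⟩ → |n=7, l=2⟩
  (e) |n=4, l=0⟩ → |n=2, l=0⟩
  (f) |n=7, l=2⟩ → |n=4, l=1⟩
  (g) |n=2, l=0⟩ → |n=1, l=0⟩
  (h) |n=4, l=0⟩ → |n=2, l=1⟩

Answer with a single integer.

(a) forbidden — Δl = -6 (E1 requires Δl = ±1)
(b) forbidden — Δl = -2 (E1 requires Δl = ±1)
(c) allowed
(d) allowed
(e) forbidden — Δl = +0 (E1 requires Δl = ±1)
(f) allowed
(g) forbidden — Δl = +0 (E1 requires Δl = ±1)
(h) allowed
Total allowed: 4 of 8.

4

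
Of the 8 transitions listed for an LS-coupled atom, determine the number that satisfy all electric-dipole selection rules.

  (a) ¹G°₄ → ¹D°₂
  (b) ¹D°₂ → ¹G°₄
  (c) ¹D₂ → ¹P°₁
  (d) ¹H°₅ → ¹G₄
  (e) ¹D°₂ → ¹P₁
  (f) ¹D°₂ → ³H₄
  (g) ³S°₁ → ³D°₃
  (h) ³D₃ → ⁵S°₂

3

(a) forbidden (parity, ΔL, ΔJ fail)
(b) forbidden (parity, ΔL, ΔJ fail)
(c) allowed
(d) allowed
(e) allowed
(f) forbidden (ΔS, ΔL, ΔJ fail)
(g) forbidden (parity, ΔL, ΔJ fail)
(h) forbidden (ΔS, ΔL fail)
Total allowed: 3 of 8.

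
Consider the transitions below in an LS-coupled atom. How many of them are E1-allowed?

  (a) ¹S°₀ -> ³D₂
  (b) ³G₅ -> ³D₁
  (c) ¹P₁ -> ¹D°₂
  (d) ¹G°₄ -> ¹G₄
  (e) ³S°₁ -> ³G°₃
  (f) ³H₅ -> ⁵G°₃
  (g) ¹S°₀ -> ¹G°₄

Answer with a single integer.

2

(a) forbidden (ΔS, ΔL, ΔJ fail)
(b) forbidden (parity, ΔL, ΔJ fail)
(c) allowed
(d) allowed
(e) forbidden (parity, ΔL, ΔJ fail)
(f) forbidden (ΔS, ΔJ fail)
(g) forbidden (parity, ΔL, ΔJ fail)
Total allowed: 2 of 7.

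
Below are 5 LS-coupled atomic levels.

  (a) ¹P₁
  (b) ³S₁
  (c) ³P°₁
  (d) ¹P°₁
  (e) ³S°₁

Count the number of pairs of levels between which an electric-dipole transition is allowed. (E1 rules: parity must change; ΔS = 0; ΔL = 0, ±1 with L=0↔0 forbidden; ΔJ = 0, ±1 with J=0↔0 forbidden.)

(a)–(b): forbidden (parity, ΔS).
(a)–(c): forbidden (ΔS).
(a)–(d): allowed.
(a)–(e): forbidden (ΔS).
(b)–(c): allowed.
(b)–(d): forbidden (ΔS).
(b)–(e): forbidden (ΔL).
(c)–(d): forbidden (parity, ΔS).
(c)–(e): forbidden (parity).
(d)–(e): forbidden (parity, ΔS).
Allowed pairs: 2 of 10.

2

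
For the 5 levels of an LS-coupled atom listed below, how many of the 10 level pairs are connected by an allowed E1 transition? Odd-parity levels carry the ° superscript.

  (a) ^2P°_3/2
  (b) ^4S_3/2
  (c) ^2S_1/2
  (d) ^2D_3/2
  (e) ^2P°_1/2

(a)–(b): forbidden (ΔS).
(a)–(c): allowed.
(a)–(d): allowed.
(a)–(e): forbidden (parity).
(b)–(c): forbidden (parity, ΔS, ΔL).
(b)–(d): forbidden (parity, ΔS, ΔL).
(b)–(e): forbidden (ΔS).
(c)–(d): forbidden (parity, ΔL).
(c)–(e): allowed.
(d)–(e): allowed.
Allowed pairs: 4 of 10.

4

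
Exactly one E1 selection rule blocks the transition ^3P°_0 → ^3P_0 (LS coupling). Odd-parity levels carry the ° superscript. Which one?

the J=0 ↔ J=0 exclusion

Parity must change: odd → even — passes.
ΔS = 0: S: 1 → 1 — passes.
ΔL = 0, ±1 (not L=0↔0): L: 1 → 1, ΔL = +0 — passes.
ΔJ = 0, ±1 (not J=0↔0): J: 0 → 0, ΔJ = +0 — fails.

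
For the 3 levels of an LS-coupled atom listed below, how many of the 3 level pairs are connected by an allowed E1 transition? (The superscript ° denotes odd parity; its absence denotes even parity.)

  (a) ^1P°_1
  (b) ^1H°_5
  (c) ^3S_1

0

(a)–(b): forbidden (parity, ΔL, ΔJ).
(a)–(c): forbidden (ΔS).
(b)–(c): forbidden (ΔS, ΔL, ΔJ).
Allowed pairs: 0 of 3.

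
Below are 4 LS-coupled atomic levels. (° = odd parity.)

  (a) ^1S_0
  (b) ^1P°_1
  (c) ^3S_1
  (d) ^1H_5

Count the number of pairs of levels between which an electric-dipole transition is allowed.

1

(a)–(b): allowed.
(a)–(c): forbidden (parity, ΔS, ΔL).
(a)–(d): forbidden (parity, ΔL, ΔJ).
(b)–(c): forbidden (ΔS).
(b)–(d): forbidden (ΔL, ΔJ).
(c)–(d): forbidden (parity, ΔS, ΔL, ΔJ).
Allowed pairs: 1 of 6.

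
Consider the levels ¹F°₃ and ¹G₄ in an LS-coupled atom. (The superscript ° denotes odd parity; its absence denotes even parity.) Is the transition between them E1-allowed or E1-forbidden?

ΔJ = 0, ±1 (not J=0↔0): J: 3 → 4, ΔJ = +1 — satisfied.
Parity must change: odd → even — satisfied.
ΔL = 0, ±1 (not L=0↔0): L: 3 → 4, ΔL = +1 — satisfied.
ΔS = 0: S: 0 → 0 — satisfied.
All four E1 rules are satisfied.

allowed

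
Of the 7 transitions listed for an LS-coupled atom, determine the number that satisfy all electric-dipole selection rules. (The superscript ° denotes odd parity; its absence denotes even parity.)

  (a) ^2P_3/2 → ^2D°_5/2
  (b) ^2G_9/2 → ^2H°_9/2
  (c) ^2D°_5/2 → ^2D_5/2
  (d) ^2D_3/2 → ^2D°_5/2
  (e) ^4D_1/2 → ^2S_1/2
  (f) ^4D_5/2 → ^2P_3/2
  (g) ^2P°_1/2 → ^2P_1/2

(a) allowed
(b) allowed
(c) allowed
(d) allowed
(e) forbidden (parity, ΔS, ΔL fail)
(f) forbidden (parity, ΔS fail)
(g) allowed
Total allowed: 5 of 7.

5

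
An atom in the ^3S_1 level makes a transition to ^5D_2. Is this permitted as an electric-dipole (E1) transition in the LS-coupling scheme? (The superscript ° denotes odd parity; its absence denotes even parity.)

forbidden

Parity must change: even → even — ✗.
ΔS = 0: S: 1 → 2 — ✗.
ΔJ = 0, ±1 (not J=0↔0): J: 1 → 2, ΔJ = +1 — ✓.
ΔL = 0, ±1 (not L=0↔0): L: 0 → 2, ΔL = +2 — ✗.
Rule(s) violated: parity, ΔS, ΔL.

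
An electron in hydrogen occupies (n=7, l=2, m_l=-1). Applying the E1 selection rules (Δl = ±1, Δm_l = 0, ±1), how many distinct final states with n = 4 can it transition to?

E1 requires Δl = ±1, so l_f ∈ {1, 3}; with 0 ≤ l_f ≤ n_f−1 = 3, the allowed l_f values are {1, 3}.
For l_f = 1: m_f ∈ {m_i−1, m_i, m_i+1} ∩ [−1, 1] = {-1, 0} → 2 states.
For l_f = 3: m_f ∈ {m_i−1, m_i, m_i+1} ∩ [−3, 3] = {-2, -1, 0} → 3 states.
Total: 5.

5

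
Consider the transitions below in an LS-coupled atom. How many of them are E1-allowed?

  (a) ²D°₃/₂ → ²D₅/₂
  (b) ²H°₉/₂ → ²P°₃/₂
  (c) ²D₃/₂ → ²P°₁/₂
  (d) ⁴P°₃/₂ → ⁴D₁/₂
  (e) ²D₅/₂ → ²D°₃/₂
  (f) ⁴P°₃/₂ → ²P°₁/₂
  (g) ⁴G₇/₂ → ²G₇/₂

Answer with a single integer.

4

(a) allowed
(b) forbidden (parity, ΔL, ΔJ fail)
(c) allowed
(d) allowed
(e) allowed
(f) forbidden (parity, ΔS fail)
(g) forbidden (parity, ΔS fail)
Total allowed: 4 of 7.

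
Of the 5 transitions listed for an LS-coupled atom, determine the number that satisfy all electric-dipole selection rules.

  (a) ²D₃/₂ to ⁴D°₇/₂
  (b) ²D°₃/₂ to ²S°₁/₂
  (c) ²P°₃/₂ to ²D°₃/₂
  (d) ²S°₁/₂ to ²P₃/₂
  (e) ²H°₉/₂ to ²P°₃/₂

(a) forbidden (ΔS, ΔJ fail)
(b) forbidden (parity, ΔL fail)
(c) forbidden (parity fails)
(d) allowed
(e) forbidden (parity, ΔL, ΔJ fail)
Total allowed: 1 of 5.

1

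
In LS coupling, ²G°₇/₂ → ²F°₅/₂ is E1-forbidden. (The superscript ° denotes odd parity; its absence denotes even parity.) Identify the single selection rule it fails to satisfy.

parity

Reading off the term symbols: S 1/2→1/2, L 4→3, J 7/2→5/2, parity odd→odd.
Parity must change: odd → odd — fails.
ΔS = 0: S: 1/2 → 1/2 — passes.
ΔL = 0, ±1 (not L=0↔0): L: 4 → 3, ΔL = -1 — passes.
ΔJ = 0, ±1 (not J=0↔0): J: 7/2 → 5/2, ΔJ = -1 — passes.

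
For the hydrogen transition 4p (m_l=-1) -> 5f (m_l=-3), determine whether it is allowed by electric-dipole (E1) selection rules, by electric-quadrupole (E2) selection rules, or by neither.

E2

Δl = 3 − 1 = +2; l_i + l_f = 4.
Δm_l = -2.
E1 (Δl = ±1, |Δm_l| ≤ 1): not satisfied.
E2 (Δl = 0,±2, l_i+l_f ≥ 2, |Δm_l| ≤ 2): satisfied.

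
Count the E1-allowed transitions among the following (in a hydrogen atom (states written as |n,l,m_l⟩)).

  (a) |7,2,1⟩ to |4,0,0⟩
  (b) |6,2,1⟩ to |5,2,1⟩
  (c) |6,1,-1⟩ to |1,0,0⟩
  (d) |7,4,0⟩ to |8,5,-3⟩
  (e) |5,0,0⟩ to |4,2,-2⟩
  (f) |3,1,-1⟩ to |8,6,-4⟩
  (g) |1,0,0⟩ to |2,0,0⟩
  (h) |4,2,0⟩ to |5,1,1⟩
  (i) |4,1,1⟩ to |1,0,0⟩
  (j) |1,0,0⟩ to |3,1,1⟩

4

(a) forbidden — Δl = -2 (E1 requires Δl = ±1)
(b) forbidden — Δl = +0 (E1 requires Δl = ±1)
(c) allowed
(d) forbidden — Δm_l = -3 (E1 requires Δm_l = 0, ±1)
(e) forbidden — Δl = +2 (E1 requires Δl = ±1); Δm_l = -2 (E1 requires Δm_l = 0, ±1)
(f) forbidden — Δl = +5 (E1 requires Δl = ±1); Δm_l = -3 (E1 requires Δm_l = 0, ±1)
(g) forbidden — Δl = +0 (E1 requires Δl = ±1)
(h) allowed
(i) allowed
(j) allowed
Total allowed: 4 of 10.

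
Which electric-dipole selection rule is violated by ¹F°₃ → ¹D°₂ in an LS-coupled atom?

parity

Reading off the term symbols: S 0→0, L 3→2, J 3→2, parity odd→odd.
Parity must change: odd → odd — fails.
ΔS = 0: S: 0 → 0 — passes.
ΔL = 0, ±1 (not L=0↔0): L: 3 → 2, ΔL = -1 — passes.
ΔJ = 0, ±1 (not J=0↔0): J: 3 → 2, ΔJ = -1 — passes.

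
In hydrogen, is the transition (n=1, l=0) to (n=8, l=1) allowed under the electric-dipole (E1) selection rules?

Initial l = 0, final l = 1, so Δl = +1. E1 requires Δl = ±1: ok.
All E1 selection rules are satisfied.

allowed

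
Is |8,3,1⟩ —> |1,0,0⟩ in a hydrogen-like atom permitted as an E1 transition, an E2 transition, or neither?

Δl = 0 − 3 = -3; l_i + l_f = 3.
Δm_l = -1.
E1 (Δl = ±1, |Δm_l| ≤ 1): not satisfied.
E2 (Δl = 0,±2, l_i+l_f ≥ 2, |Δm_l| ≤ 2): not satisfied.

neither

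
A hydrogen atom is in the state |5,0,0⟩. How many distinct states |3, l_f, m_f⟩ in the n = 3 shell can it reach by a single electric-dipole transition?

E1 requires Δl = ±1, so l_f ∈ {-1, 1}; with 0 ≤ l_f ≤ n_f−1 = 2, the allowed l_f values are {1}.
For l_f = 1: m_f ∈ {m_i−1, m_i, m_i+1} ∩ [−1, 1] = {-1, 0, 1} → 3 states.
Total: 3.

3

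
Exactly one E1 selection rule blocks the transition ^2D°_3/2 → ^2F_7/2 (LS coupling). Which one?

Initial level: S=1/2, L=2, J=3/2, parity odd. Final level: S=1/2, L=3, J=7/2, parity even.
ΔS = 0: S: 1/2 → 1/2 — passes.
ΔJ = 0, ±1 (not J=0↔0): J: 3/2 → 7/2, ΔJ = +2 — fails.
ΔL = 0, ±1 (not L=0↔0): L: 2 → 3, ΔL = +1 — passes.
Parity must change: odd → even — passes.

the ΔJ = 0, ±1 rule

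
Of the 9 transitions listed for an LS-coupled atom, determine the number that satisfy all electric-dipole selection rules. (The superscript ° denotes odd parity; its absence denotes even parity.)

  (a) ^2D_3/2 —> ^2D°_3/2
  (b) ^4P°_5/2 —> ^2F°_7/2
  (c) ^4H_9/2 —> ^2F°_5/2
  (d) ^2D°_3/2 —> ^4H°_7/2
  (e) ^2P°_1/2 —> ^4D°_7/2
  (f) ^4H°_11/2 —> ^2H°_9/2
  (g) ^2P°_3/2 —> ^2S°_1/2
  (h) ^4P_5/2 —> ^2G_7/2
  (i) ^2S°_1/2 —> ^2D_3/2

1

(a) allowed
(b) forbidden (parity, ΔS, ΔL fail)
(c) forbidden (ΔS, ΔL, ΔJ fail)
(d) forbidden (parity, ΔS, ΔL, ΔJ fail)
(e) forbidden (parity, ΔS, ΔJ fail)
(f) forbidden (parity, ΔS fail)
(g) forbidden (parity fails)
(h) forbidden (parity, ΔS, ΔL fail)
(i) forbidden (ΔL fails)
Total allowed: 1 of 9.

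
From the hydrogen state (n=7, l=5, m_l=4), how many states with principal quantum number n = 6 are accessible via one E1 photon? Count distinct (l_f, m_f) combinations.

E1 requires Δl = ±1, so l_f ∈ {4, 6}; with 0 ≤ l_f ≤ n_f−1 = 5, the allowed l_f values are {4}.
For l_f = 4: m_f ∈ {m_i−1, m_i, m_i+1} ∩ [−4, 4] = {3, 4} → 2 states.
Total: 2.

2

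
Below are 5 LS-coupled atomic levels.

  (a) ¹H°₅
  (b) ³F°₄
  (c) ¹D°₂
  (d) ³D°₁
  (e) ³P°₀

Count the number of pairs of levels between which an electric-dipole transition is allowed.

(a)–(b): forbidden (parity, ΔS, ΔL).
(a)–(c): forbidden (parity, ΔL, ΔJ).
(a)–(d): forbidden (parity, ΔS, ΔL, ΔJ).
(a)–(e): forbidden (parity, ΔS, ΔL, ΔJ).
(b)–(c): forbidden (parity, ΔS, ΔJ).
(b)–(d): forbidden (parity, ΔJ).
(b)–(e): forbidden (parity, ΔL, ΔJ).
(c)–(d): forbidden (parity, ΔS).
(c)–(e): forbidden (parity, ΔS, ΔJ).
(d)–(e): forbidden (parity).
Allowed pairs: 0 of 10.

0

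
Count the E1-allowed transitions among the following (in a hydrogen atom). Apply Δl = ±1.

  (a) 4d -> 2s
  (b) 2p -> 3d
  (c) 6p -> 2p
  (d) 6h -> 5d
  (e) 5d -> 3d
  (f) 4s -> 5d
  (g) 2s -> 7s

1

(a) forbidden — Δl = -2 (E1 requires Δl = ±1)
(b) allowed
(c) forbidden — Δl = +0 (E1 requires Δl = ±1)
(d) forbidden — Δl = -3 (E1 requires Δl = ±1)
(e) forbidden — Δl = +0 (E1 requires Δl = ±1)
(f) forbidden — Δl = +2 (E1 requires Δl = ±1)
(g) forbidden — Δl = +0 (E1 requires Δl = ±1)
Total allowed: 1 of 7.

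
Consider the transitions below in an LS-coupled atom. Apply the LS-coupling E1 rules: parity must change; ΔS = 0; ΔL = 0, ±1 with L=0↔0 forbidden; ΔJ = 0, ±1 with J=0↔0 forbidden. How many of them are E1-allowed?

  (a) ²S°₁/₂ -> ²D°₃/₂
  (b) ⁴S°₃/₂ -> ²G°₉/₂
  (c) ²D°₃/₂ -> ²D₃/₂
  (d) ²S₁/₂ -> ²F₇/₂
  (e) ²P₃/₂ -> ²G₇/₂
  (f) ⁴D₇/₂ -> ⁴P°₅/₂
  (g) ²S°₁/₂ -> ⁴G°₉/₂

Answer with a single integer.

(a) forbidden (parity, ΔL fail)
(b) forbidden (parity, ΔS, ΔL, ΔJ fail)
(c) allowed
(d) forbidden (parity, ΔL, ΔJ fail)
(e) forbidden (parity, ΔL, ΔJ fail)
(f) allowed
(g) forbidden (parity, ΔS, ΔL, ΔJ fail)
Total allowed: 2 of 7.

2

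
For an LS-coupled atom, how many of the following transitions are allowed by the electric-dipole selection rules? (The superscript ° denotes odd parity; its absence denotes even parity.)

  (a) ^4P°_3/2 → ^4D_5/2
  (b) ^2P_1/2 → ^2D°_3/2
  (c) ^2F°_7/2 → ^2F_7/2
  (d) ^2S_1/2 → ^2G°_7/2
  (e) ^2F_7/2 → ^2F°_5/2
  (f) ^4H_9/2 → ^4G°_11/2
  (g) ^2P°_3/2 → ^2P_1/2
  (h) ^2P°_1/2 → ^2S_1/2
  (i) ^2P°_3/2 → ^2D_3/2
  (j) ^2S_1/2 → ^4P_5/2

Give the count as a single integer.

8

(a) allowed
(b) allowed
(c) allowed
(d) forbidden (ΔL, ΔJ fail)
(e) allowed
(f) allowed
(g) allowed
(h) allowed
(i) allowed
(j) forbidden (parity, ΔS, ΔJ fail)
Total allowed: 8 of 10.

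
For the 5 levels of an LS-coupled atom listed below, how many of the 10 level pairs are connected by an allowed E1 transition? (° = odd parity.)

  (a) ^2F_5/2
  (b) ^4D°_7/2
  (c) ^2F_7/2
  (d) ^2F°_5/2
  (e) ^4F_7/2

3

(a)–(b): forbidden (ΔS).
(a)–(c): forbidden (parity).
(a)–(d): allowed.
(a)–(e): forbidden (parity, ΔS).
(b)–(c): forbidden (ΔS).
(b)–(d): forbidden (parity, ΔS).
(b)–(e): allowed.
(c)–(d): allowed.
(c)–(e): forbidden (parity, ΔS).
(d)–(e): forbidden (ΔS).
Allowed pairs: 3 of 10.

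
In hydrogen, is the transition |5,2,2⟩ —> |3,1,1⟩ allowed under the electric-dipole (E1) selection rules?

allowed

Initial l = 2, final l = 1, so Δl = -1. E1 requires Δl = ±1: satisfied.
Δm_l = 1 − (2) = -1. E1 requires Δm_l = 0, ±1: satisfied.
All E1 selection rules are satisfied.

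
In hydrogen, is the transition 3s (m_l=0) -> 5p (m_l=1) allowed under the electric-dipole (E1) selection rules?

l: 0 → 1 (Δl = +1). Δl = ±1 ok.
m_l: 0 → 1 (Δm_l = +1). |Δm_l| ≤ 1 ok.
All E1 selection rules are satisfied.

allowed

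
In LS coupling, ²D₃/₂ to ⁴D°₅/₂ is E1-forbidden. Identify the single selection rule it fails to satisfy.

the ΔS = 0 rule

Initial level: S=1/2, L=2, J=3/2, parity even. Final level: S=3/2, L=2, J=5/2, parity odd.
Parity must change: even → odd — satisfied.
ΔJ = 0, ±1 (not J=0↔0): J: 3/2 → 5/2, ΔJ = +1 — satisfied.
ΔL = 0, ±1 (not L=0↔0): L: 2 → 2, ΔL = +0 — satisfied.
ΔS = 0: S: 1/2 → 3/2 — violated.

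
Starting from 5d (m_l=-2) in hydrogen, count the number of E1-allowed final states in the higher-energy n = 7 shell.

E1 requires Δl = ±1, so l_f ∈ {1, 3}; with 0 ≤ l_f ≤ n_f−1 = 6, the allowed l_f values are {1, 3}.
For l_f = 1: m_f ∈ {m_i−1, m_i, m_i+1} ∩ [−1, 1] = {-1} → 1 state.
For l_f = 3: m_f ∈ {m_i−1, m_i, m_i+1} ∩ [−3, 3] = {-3, -2, -1} → 3 states.
Total: 4.

4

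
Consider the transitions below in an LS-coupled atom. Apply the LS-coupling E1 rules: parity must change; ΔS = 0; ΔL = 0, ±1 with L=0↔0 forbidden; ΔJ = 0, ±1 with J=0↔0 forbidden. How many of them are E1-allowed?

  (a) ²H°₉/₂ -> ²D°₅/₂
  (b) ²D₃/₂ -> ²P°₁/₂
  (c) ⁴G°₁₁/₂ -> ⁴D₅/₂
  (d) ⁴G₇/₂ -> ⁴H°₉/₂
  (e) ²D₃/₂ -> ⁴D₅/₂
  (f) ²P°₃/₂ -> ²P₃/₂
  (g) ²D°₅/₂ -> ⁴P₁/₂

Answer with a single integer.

(a) forbidden (parity, ΔL, ΔJ fail)
(b) allowed
(c) forbidden (ΔL, ΔJ fail)
(d) allowed
(e) forbidden (parity, ΔS fail)
(f) allowed
(g) forbidden (ΔS, ΔJ fail)
Total allowed: 3 of 7.

3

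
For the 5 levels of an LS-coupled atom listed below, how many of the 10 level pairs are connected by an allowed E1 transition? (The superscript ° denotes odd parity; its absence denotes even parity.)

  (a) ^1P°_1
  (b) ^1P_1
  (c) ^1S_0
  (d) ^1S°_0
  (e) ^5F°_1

(a)–(b): allowed.
(a)–(c): allowed.
(a)–(d): forbidden (parity).
(a)–(e): forbidden (parity, ΔS, ΔL).
(b)–(c): forbidden (parity).
(b)–(d): allowed.
(b)–(e): forbidden (ΔS, ΔL).
(c)–(d): forbidden (ΔL, ΔJ).
(c)–(e): forbidden (ΔS, ΔL).
(d)–(e): forbidden (parity, ΔS, ΔL).
Allowed pairs: 3 of 10.

3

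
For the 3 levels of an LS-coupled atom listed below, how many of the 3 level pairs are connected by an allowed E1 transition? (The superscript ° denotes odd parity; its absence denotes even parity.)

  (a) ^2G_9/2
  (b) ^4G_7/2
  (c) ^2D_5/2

(a)–(b): forbidden (parity, ΔS).
(a)–(c): forbidden (parity, ΔL, ΔJ).
(b)–(c): forbidden (parity, ΔS, ΔL).
Allowed pairs: 0 of 3.

0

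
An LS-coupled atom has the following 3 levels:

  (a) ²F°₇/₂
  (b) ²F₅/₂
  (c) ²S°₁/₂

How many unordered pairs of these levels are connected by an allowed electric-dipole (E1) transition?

1

(a)–(b): allowed.
(a)–(c): forbidden (parity, ΔL, ΔJ).
(b)–(c): forbidden (ΔL, ΔJ).
Allowed pairs: 1 of 3.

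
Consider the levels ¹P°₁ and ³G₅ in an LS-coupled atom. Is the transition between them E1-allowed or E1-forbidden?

forbidden

Initial level: S=0, L=1, J=1, parity odd. Final level: S=1, L=4, J=5, parity even.
ΔJ = 0, ±1 (not J=0↔0): J: 1 → 5, ΔJ = +4 — fails.
ΔL = 0, ±1 (not L=0↔0): L: 1 → 4, ΔL = +3 — fails.
Parity must change: odd → even — ok.
ΔS = 0: S: 0 → 1 — fails.
Rule(s) violated: ΔS, ΔL, ΔJ.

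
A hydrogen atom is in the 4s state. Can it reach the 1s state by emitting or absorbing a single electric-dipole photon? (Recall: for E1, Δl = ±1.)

l: 0 → 0 (Δl = +0). Δl = ±1 fails.
The transition is electric-dipole forbidden.

forbidden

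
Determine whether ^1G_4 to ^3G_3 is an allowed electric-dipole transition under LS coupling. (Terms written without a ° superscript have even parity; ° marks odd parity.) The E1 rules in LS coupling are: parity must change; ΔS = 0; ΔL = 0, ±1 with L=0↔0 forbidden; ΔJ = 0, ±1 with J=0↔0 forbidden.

forbidden

ΔS = 0: S: 0 → 1 — fails.
ΔL = 0, ±1 (not L=0↔0): L: 4 → 4, ΔL = +0 — passes.
ΔJ = 0, ±1 (not J=0↔0): J: 4 → 3, ΔJ = -1 — passes.
Parity must change: even → even — fails.
Rule(s) violated: parity, ΔS.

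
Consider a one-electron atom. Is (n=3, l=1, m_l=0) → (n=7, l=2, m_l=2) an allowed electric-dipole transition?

forbidden

Initial l = 1, final l = 2, so Δl = +1. E1 requires Δl = ±1: ✓.
Δm_l = 2 − (0) = +2. E1 requires Δm_l = 0, ±1: ✗.
The transition is electric-dipole forbidden.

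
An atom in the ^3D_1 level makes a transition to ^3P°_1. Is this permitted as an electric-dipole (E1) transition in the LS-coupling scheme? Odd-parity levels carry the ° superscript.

allowed

ΔS = 0: S: 1 → 1 — ✓.
Parity must change: even → odd — ✓.
ΔL = 0, ±1 (not L=0↔0): L: 2 → 1, ΔL = -1 — ✓.
ΔJ = 0, ±1 (not J=0↔0): J: 1 → 1, ΔJ = +0 — ✓.
All four E1 rules are satisfied.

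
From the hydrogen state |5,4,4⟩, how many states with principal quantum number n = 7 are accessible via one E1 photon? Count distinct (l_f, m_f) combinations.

4

E1 requires Δl = ±1, so l_f ∈ {3, 5}; with 0 ≤ l_f ≤ n_f−1 = 6, the allowed l_f values are {3, 5}.
For l_f = 3: m_f ∈ {m_i−1, m_i, m_i+1} ∩ [−3, 3] = {3} → 1 state.
For l_f = 5: m_f ∈ {m_i−1, m_i, m_i+1} ∩ [−5, 5] = {3, 4, 5} → 3 states.
Total: 4.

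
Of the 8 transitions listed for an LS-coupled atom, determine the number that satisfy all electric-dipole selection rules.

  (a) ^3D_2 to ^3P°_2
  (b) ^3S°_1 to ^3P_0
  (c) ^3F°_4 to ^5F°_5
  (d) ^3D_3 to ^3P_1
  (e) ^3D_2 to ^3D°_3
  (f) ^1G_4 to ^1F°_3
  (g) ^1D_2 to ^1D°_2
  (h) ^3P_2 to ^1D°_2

(a) allowed
(b) allowed
(c) forbidden (parity, ΔS fail)
(d) forbidden (parity, ΔJ fail)
(e) allowed
(f) allowed
(g) allowed
(h) forbidden (ΔS fails)
Total allowed: 5 of 8.

5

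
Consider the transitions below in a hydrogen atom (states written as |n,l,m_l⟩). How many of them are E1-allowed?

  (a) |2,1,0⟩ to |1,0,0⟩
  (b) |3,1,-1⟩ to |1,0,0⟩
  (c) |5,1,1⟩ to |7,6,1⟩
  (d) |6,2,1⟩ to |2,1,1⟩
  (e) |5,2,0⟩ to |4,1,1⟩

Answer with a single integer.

(a) allowed
(b) allowed
(c) forbidden — Δl = +5 (E1 requires Δl = ±1)
(d) allowed
(e) allowed
Total allowed: 4 of 5.

4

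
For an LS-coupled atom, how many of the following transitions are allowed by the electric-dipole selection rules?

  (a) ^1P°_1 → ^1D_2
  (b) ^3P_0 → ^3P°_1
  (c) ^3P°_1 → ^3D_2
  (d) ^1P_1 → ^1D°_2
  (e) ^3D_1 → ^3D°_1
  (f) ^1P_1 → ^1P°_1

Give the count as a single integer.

6

(a) allowed
(b) allowed
(c) allowed
(d) allowed
(e) allowed
(f) allowed
Total allowed: 6 of 6.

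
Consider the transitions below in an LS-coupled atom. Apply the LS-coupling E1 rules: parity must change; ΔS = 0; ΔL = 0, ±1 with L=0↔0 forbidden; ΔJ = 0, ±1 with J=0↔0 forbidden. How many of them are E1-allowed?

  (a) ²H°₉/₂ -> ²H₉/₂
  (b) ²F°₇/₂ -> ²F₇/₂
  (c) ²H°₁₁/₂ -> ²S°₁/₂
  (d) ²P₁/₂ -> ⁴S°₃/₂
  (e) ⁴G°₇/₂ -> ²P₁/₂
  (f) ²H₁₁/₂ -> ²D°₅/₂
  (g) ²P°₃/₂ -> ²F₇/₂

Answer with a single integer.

(a) allowed
(b) allowed
(c) forbidden (parity, ΔL, ΔJ fail)
(d) forbidden (ΔS fails)
(e) forbidden (ΔS, ΔL, ΔJ fail)
(f) forbidden (ΔL, ΔJ fail)
(g) forbidden (ΔL, ΔJ fail)
Total allowed: 2 of 7.

2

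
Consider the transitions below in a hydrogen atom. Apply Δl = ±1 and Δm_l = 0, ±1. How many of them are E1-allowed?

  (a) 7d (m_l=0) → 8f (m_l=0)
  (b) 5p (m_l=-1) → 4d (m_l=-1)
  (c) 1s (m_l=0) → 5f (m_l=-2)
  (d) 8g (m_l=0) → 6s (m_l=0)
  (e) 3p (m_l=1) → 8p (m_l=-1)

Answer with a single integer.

2

(a) allowed
(b) allowed
(c) forbidden — Δl = +3 (E1 requires Δl = ±1); Δm_l = -2 (E1 requires Δm_l = 0, ±1)
(d) forbidden — Δl = -4 (E1 requires Δl = ±1)
(e) forbidden — Δl = +0 (E1 requires Δl = ±1); Δm_l = -2 (E1 requires Δm_l = 0, ±1)
Total allowed: 2 of 5.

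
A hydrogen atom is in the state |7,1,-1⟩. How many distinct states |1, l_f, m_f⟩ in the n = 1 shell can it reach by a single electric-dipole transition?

1

E1 requires Δl = ±1, so l_f ∈ {0, 2}; with 0 ≤ l_f ≤ n_f−1 = 0, the allowed l_f values are {0}.
For l_f = 0: m_f ∈ {m_i−1, m_i, m_i+1} ∩ [−0, 0] = {0} → 1 state.
Total: 1.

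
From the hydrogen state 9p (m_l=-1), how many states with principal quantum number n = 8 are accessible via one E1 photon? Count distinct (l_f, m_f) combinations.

E1 requires Δl = ±1, so l_f ∈ {0, 2}; with 0 ≤ l_f ≤ n_f−1 = 7, the allowed l_f values are {0, 2}.
For l_f = 0: m_f ∈ {m_i−1, m_i, m_i+1} ∩ [−0, 0] = {0} → 1 state.
For l_f = 2: m_f ∈ {m_i−1, m_i, m_i+1} ∩ [−2, 2] = {-2, -1, 0} → 3 states.
Total: 4.

4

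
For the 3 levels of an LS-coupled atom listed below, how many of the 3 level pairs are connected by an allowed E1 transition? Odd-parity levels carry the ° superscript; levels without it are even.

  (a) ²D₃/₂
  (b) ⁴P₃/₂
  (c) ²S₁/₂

(a)–(b): forbidden (parity, ΔS).
(a)–(c): forbidden (parity, ΔL).
(b)–(c): forbidden (parity, ΔS).
Allowed pairs: 0 of 3.

0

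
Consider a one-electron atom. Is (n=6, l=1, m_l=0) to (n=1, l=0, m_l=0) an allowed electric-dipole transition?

allowed

Δl = 0 − 1 = -1; the E1 rule Δl = ±1 is ✓.
Δm_l = 0 − (0) = +0. E1 requires Δm_l = 0, ±1: ✓.
All E1 selection rules are satisfied.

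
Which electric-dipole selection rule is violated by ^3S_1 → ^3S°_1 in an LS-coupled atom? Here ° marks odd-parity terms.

the L=0 ↔ L=0 exclusion

ΔJ = 0, ±1 (not J=0↔0): J: 1 → 1, ΔJ = +0 — ok.
Parity must change: even → odd — ok.
ΔL = 0, ±1 (not L=0↔0): L: 0 → 0, ΔL = +0 — fails.
ΔS = 0: S: 1 → 1 — ok.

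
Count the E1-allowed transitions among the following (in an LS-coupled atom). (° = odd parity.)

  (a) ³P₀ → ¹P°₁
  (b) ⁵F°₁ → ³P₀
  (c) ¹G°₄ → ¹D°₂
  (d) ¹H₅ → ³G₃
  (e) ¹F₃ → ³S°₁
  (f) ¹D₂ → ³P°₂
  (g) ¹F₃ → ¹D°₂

(a) forbidden (ΔS fails)
(b) forbidden (ΔS, ΔL fail)
(c) forbidden (parity, ΔL, ΔJ fail)
(d) forbidden (parity, ΔS, ΔJ fail)
(e) forbidden (ΔS, ΔL, ΔJ fail)
(f) forbidden (ΔS fails)
(g) allowed
Total allowed: 1 of 7.

1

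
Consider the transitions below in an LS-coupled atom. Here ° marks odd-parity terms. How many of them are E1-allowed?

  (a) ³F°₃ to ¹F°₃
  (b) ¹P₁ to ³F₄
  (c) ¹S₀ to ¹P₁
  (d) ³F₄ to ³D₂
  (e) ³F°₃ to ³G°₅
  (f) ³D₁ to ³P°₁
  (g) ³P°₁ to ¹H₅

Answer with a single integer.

1

(a) forbidden (parity, ΔS fail)
(b) forbidden (parity, ΔS, ΔL, ΔJ fail)
(c) forbidden (parity fails)
(d) forbidden (parity, ΔJ fail)
(e) forbidden (parity, ΔJ fail)
(f) allowed
(g) forbidden (ΔS, ΔL, ΔJ fail)
Total allowed: 1 of 7.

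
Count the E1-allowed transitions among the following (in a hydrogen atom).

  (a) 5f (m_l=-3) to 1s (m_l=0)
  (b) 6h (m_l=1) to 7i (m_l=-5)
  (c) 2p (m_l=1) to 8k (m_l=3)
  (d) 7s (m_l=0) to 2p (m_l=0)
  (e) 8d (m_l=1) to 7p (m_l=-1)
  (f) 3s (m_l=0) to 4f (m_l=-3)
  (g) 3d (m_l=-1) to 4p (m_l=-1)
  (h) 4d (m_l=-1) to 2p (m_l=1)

2

(a) forbidden — Δl = -3 (E1 requires Δl = ±1); Δm_l = +3 (E1 requires Δm_l = 0, ±1)
(b) forbidden — Δm_l = -6 (E1 requires Δm_l = 0, ±1)
(c) forbidden — Δl = +6 (E1 requires Δl = ±1); Δm_l = +2 (E1 requires Δm_l = 0, ±1)
(d) allowed
(e) forbidden — Δm_l = -2 (E1 requires Δm_l = 0, ±1)
(f) forbidden — Δl = +3 (E1 requires Δl = ±1); Δm_l = -3 (E1 requires Δm_l = 0, ±1)
(g) allowed
(h) forbidden — Δm_l = +2 (E1 requires Δm_l = 0, ±1)
Total allowed: 2 of 8.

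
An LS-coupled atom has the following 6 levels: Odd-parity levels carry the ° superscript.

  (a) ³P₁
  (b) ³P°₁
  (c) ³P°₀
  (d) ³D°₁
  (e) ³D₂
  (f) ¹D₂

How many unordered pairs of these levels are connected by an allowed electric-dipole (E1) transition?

(a)–(b): allowed.
(a)–(c): allowed.
(a)–(d): allowed.
(a)–(e): forbidden (parity).
(a)–(f): forbidden (parity, ΔS).
(b)–(c): forbidden (parity).
(b)–(d): forbidden (parity).
(b)–(e): allowed.
(b)–(f): forbidden (ΔS).
(c)–(d): forbidden (parity).
(c)–(e): forbidden (ΔJ).
(c)–(f): forbidden (ΔS, ΔJ).
(d)–(e): allowed.
(d)–(f): forbidden (ΔS).
(e)–(f): forbidden (parity, ΔS).
Allowed pairs: 5 of 15.

5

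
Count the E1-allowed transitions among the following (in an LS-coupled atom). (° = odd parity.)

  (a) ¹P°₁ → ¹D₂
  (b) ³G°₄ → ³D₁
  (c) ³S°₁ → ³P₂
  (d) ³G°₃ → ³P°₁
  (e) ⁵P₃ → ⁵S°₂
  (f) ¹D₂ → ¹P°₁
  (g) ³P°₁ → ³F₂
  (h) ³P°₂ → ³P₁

(a) allowed
(b) forbidden (ΔL, ΔJ fail)
(c) allowed
(d) forbidden (parity, ΔL, ΔJ fail)
(e) allowed
(f) allowed
(g) forbidden (ΔL fails)
(h) allowed
Total allowed: 5 of 8.

5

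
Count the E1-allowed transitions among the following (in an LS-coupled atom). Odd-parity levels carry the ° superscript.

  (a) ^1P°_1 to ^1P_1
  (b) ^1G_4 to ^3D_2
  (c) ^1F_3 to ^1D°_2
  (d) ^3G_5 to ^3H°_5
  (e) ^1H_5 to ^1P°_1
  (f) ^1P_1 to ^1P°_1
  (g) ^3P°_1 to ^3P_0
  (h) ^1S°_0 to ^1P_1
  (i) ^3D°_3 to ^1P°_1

6

(a) allowed
(b) forbidden (parity, ΔS, ΔL, ΔJ fail)
(c) allowed
(d) allowed
(e) forbidden (ΔL, ΔJ fail)
(f) allowed
(g) allowed
(h) allowed
(i) forbidden (parity, ΔS, ΔJ fail)
Total allowed: 6 of 9.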